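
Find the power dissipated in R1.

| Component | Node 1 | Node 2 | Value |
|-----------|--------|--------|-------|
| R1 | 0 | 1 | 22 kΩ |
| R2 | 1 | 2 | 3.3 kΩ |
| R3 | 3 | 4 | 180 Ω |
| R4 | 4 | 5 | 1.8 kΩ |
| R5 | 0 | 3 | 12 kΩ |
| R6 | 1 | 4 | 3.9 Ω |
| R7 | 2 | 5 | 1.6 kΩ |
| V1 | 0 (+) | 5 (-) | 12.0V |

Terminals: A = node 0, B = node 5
Nodal analysis, taking node 5 as the 0 V reference.
Source V1 fixes V_0 = 12 V.
KCL at each unknown node (sum of currents leaving = 0; resistances in Ω):
  Node 1: (V_1 - 12)/22000 + (V_1 - V_2)/3300 + (V_1 - V_4)/3.9 = 0
  Node 2: (V_2 - V_1)/3300 + (V_2 - 0)/1600 = 0
  Node 3: (V_3 - V_4)/180 + (V_3 - 12)/12000 = 0
  Node 4: (V_4 - V_3)/180 + (V_4 - 0)/1800 + (V_4 - V_1)/3.9 = 0
Collecting terms (coefficients in siemens):
  0.2568·V_1 - 0.000303·V_2 - 0.2564·V_4 = 0.0005455
  0.000928·V_2 - 0.000303·V_1 = 0
  0.005639·V_3 - 0.005556·V_4 = 0.001
  0.2625·V_4 - 0.2564·V_1 - 0.005556·V_3 = 0
Solving these 4 simultaneous equations (Gaussian elimination) gives:
  V_1 = 1.726 V, V_2 = 0.5635 V, V_3 = 1.877 V, V_4 = 1.725 V
I_R1 = (V_0 - V_1)/R1 = (12 - 1.726)/22000 = 0.000467 A
P_R1 = I_R1² × R1 = (0.000467)² × 22000 = 0.004798 W

Final answer: 0.004798 W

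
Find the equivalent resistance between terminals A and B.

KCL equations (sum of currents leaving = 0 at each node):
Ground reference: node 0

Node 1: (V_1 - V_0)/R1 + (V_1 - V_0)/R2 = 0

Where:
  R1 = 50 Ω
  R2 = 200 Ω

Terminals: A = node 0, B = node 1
Reduce the network between node 0 (A) and node 1 (B) by series/parallel combination:
  Rp1 = R1 ‖ R2 (parallel, both between nodes 0 and 1) = 1/(1/50 + 1/200) = 40 Ω
R_eq = 40 Ω

Final answer: 40 Ω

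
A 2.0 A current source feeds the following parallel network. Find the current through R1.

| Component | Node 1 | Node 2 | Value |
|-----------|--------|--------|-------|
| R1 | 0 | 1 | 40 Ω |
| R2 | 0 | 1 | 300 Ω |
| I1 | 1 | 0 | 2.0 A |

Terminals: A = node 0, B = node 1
All resistors sit directly between nodes 0 and 1, so they are in parallel and share one voltage V; the full source current 2 A splits among them.
1/R_par = 1/40 + 1/300 = 0.02833 S  =>  R_par = 35.29 Ω
V = I × R_par = 2 × 35.29 = 70.59 V
I_R1 = V/R1 = 70.59/40 = 1.765 A

Final answer: 1.765 A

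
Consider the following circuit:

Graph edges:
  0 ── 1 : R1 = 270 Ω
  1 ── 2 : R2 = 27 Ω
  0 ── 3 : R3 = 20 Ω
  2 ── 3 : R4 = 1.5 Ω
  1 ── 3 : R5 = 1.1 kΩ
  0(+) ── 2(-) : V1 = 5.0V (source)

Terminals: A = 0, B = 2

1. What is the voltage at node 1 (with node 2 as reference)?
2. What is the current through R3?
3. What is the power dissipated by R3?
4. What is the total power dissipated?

Nodal analysis, taking node 2 as the 0 V reference.
Source V1 fixes V_0 = 5 V.
KCL at each unknown node (sum of currents leaving = 0; resistances in Ω):
  Node 1: (V_1 - 5)/270 + (V_1 - 0)/27 + (V_1 - V_3)/1100 = 0
  Node 3: (V_3 - 5)/20 + (V_3 - 0)/1.5 + (V_3 - V_1)/1100 = 0
Collecting terms (coefficients in siemens):
  0.04165·V_1 - 0.0009091·V_3 = 0.01852
  0.7176·V_3 - 0.0009091·V_1 = 0.25
Determinant D = (0.04165)(0.7176) - (-0.0009091)(-0.0009091) = 0.02989
V_1 = [(0.01852)(0.7176) - (-0.0009091)(0.25)]/D = 0.4522 V
V_3 = [(0.04165)(0.25) - (0.01852)(-0.0009091)]/D = 0.349 V
Part 1:
  Read off the nodal solution: V_1 = 0.4522 V
Part 2:
  I_R3 = (V_0 - V_3)/R3 = (5 - 0.349)/20 = 0.2326 A
  Magnitude: I_R3 = 0.2326 A
Part 3:
  I_R3 = (V_0 - V_3)/R3 = (5 - 0.349)/20 = 0.2326 A
  P_R3 = I_R3² × R3 = (0.2326)² × 20 = 1.082 W
Part 4:
  Power in each resistor, P = (ΔV)²/R:
    P_R1 = (5 - 0.4522)²/270 = 0.0766 W
    P_R2 = (0.4522 - 0)²/27 = 0.007575 W
    P_R3 = (5 - 0.349)²/20 = 1.082 W
    P_R4 = (0 - 0.349)²/1.5 = 0.08119 W
    P_R5 = (0.4522 - 0.349)²/1100 = 0.000009696 W
  P_total = P_R1 + P_R2 + P_R3 + P_R4 + P_R5 = 1.247 W

Final answers:
1. V_1 = 0.4522 V
2. I_R3 = 0.2326 A
3. P_R3 = 1.082 W
4. P_total = 1.247 W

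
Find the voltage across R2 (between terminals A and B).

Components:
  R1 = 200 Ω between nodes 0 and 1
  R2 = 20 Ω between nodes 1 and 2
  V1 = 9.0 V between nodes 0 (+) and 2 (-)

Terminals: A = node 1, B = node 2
R1 and R2 are in series across V1 (node 0 → node 1 → node 2), and the output A–B is taken across R2, so this is a voltage divider.
Series current: I = V1/(R1 + R2) = 9/(200 + 20) = 9/220 = 0.04091 A
V_R2 = I × R2 = V1 × R2/(R1 + R2) = 9 × 20/220 = 0.8182 V

Final answer: 0.8182 V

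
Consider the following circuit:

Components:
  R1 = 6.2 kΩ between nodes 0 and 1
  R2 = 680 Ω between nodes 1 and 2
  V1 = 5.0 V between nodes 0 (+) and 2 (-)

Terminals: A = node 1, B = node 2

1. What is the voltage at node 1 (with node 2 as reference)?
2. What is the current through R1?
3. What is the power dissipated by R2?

Nodal analysis, taking node 2 as the 0 V reference.
Source V1 fixes V_0 = 5 V.
KCL at each unknown node (sum of currents leaving = 0; resistances in Ω):
  Node 1: (V_1 - 5)/6200 + (V_1 - 0)/680 = 0
Collecting terms: 0.001632 × V_1 = 0.0008065  =>  V_1 = 0.4942 V
Part 1:
  Read off the nodal solution: V_1 = 0.4942 V
Part 2:
  I_R1 = (V_0 - V_1)/R1 = (5 - 0.4942)/6200 = 0.0007267 A
  Magnitude: I_R1 = 0.0007267 A
Part 3:
  I_R2 = (V_1 - V_2)/R2 = (0.4942 - 0)/680 = 0.0007267 A
  P_R2 = I_R2² × R2 = (0.0007267)² × 680 = 0.0003591 W

Final answers:
1. V_1 = 0.4942 V
2. I_R1 = 0.0007267 A
3. P_R2 = 0.0003591 W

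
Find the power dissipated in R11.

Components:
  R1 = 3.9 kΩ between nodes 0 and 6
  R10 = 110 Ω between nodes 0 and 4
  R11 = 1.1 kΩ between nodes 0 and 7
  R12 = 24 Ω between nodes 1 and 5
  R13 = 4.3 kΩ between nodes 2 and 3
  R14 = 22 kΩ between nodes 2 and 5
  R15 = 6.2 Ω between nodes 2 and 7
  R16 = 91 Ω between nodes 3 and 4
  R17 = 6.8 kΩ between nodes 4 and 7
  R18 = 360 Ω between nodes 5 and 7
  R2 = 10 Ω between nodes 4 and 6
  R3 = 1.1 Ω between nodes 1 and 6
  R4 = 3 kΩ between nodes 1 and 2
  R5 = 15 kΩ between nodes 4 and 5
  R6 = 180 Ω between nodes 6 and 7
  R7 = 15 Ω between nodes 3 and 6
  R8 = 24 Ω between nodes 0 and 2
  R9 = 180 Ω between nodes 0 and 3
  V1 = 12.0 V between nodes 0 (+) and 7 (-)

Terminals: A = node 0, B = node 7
Nodal analysis, taking node 7 as the 0 V reference.
Source V1 fixes V_0 = 12 V.
KCL at each unknown node (sum of currents leaving = 0; resistances in Ω):
  Node 1: (V_1 - V_6)/1.1 + (V_1 - V_2)/3000 + (V_1 - V_5)/24 = 0
  Node 2: (V_2 - V_1)/3000 + (V_2 - 12)/24 + (V_2 - V_3)/4300 + (V_2 - V_5)/22000 + (V_2 - 0)/6.2 = 0
  Node 3: (V_3 - V_6)/15 + (V_3 - 12)/180 + (V_3 - V_2)/4300 + (V_3 - V_4)/91 = 0
  Node 4: (V_4 - V_6)/10 + (V_4 - V_5)/15000 + (V_4 - 12)/110 + (V_4 - V_3)/91 + (V_4 - 0)/6800 = 0
  Node 5: (V_5 - V_4)/15000 + (V_5 - V_1)/24 + (V_5 - V_2)/22000 + (V_5 - 0)/360 = 0
  Node 6: (V_6 - 12)/3900 + (V_6 - V_4)/10 + (V_6 - V_1)/1.1 + (V_6 - 0)/180 + (V_6 - V_3)/15 = 0
Collecting terms (coefficients in siemens):
  0.9511·V_1 - 0.0003333·V_2 - 0.04167·V_5 - 0.9091·V_6 = 0
  0.2036·V_2 - 0.0003333·V_1 - 0.0002326·V_3 - 0.00004545·V_5 = 0.5
  0.08344·V_3 - 0.0002326·V_2 - 0.01099·V_4 - 0.06667·V_6 = 0.06667
  0.1203·V_4 - 0.01099·V_3 - 0.00006667·V_5 - 0.1·V_6 = 0.1091
  0.04456·V_5 - 0.04167·V_1 - 0.00004545·V_2 - 0.00006667·V_4 = 0
  1.082·V_6 - 0.9091·V_1 - 0.06667·V_3 - 0.1·V_4 = 0.003077
Solving these 6 simultaneous equations (Gaussian elimination) gives:
  V_1 = 7.323 V, V_2 = 2.478 V, V_3 = 7.692 V, V_4 = 7.72 V
  V_5 = 6.862 V, V_6 = 7.346 V
I_R11 = (V_0 - V_7)/R11 = (12 - 0)/1100 = 0.01091 A
P_R11 = I_R11² × R11 = (0.01091)² × 1100 = 0.1309 W

Final answer: 0.1309 W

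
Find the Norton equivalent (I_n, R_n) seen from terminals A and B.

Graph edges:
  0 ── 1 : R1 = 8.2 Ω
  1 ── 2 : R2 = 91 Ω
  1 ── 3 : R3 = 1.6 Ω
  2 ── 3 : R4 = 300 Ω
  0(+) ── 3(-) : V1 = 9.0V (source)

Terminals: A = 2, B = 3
Find the Thévenin equivalent first; then I_n = V_th/R_th and R_n = R_th.
Step 1 — V_th is the open-circuit voltage V_A - V_B (nothing connected across the terminals).
Nodal analysis, taking node 3 as the 0 V reference.
Source V1 fixes V_0 = 9 V.
KCL at each unknown node (sum of currents leaving = 0; resistances in Ω):
  Node 1: (V_1 - 9)/8.2 + (V_1 - V_2)/91 + (V_1 - 0)/1.6 = 0
  Node 2: (V_2 - V_1)/91 + (V_2 - 0)/300 = 0
Collecting terms (coefficients in siemens):
  0.7579·V_1 - 0.01099·V_2 = 1.098
  0.01432·V_2 - 0.01099·V_1 = 0
Determinant D = (0.7579)(0.01432) - (-0.01099)(-0.01099) = 0.01073
V_1 = [(1.098)(0.01432) - (-0.01099)(0)]/D = 1.464 V
V_2 = [(0.7579)(0) - (1.098)(-0.01099)]/D = 1.124 V
V_th = V_2 - V_3 = 1.124 - 0 = 1.124 V
Step 2 — R_th: zero the source — replace V1 by a short circuit (node 3 merges into node 0) — and find the resistance seen between A (node 2) and B (node 0).
Reduce the network between node 2 (A) and node 0 (B) by series/parallel combination:
  Rp1 = R1 ‖ R3 (parallel, both between nodes 0 and 1) = 1/(1/8.2 + 1/1.6) = 1.339 Ω
  Rs1 = R2 + Rp1 (series, joined only at node 1) = 91 + 1.339 = 92.34 Ω
  Rp2 = R4 ‖ Rs1 (parallel, both between nodes 0 and 2) = 1/(1/300 + 1/92.34) = 70.61 Ω
R_th = 70.61 Ω
I_n = V_th/R_th = 1.124/70.61 = 0.01591 A, and R_n = R_th = 70.61 Ω

Final answer: I_n = 0.01591 A, R_n = 70.61 Ω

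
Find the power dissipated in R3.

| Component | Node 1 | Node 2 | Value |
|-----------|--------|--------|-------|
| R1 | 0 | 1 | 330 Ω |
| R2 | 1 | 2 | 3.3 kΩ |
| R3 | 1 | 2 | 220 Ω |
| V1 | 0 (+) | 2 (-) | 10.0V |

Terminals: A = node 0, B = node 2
Nodal analysis, taking node 2 as the 0 V reference.
Source V1 fixes V_0 = 10 V.
KCL at each unknown node (sum of currents leaving = 0; resistances in Ω):
  Node 1: (V_1 - 10)/330 + (V_1 - 0)/3300 + (V_1 - 0)/220 = 0
Collecting terms: 0.007879 × V_1 = 0.0303  =>  V_1 = 3.846 V
I_R3 = (V_1 - V_2)/R3 = (3.846 - 0)/220 = 0.01748 A
P_R3 = I_R3² × R3 = (0.01748)² × 220 = 0.06724 W

Final answer: 0.06724 W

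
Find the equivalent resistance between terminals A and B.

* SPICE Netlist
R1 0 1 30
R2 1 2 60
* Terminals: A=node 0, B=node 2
Reduce the network between node 0 (A) and node 2 (B) by series/parallel combination:
  Rs1 = R1 + R2 (series, joined only at node 1) = 30 + 60 = 90 Ω
R_eq = 90 Ω

Final answer: 90 Ω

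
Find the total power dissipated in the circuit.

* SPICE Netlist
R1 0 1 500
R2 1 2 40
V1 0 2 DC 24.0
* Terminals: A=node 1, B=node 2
Nodal analysis, taking node 2 as the 0 V reference.
Source V1 fixes V_0 = 24 V.
KCL at each unknown node (sum of currents leaving = 0; resistances in Ω):
  Node 1: (V_1 - 24)/500 + (V_1 - 0)/40 = 0
Collecting terms: 0.027 × V_1 = 0.048  =>  V_1 = 1.778 V
Power in each resistor, P = (ΔV)²/R:
  P_R1 = (24 - 1.778)²/500 = 0.9877 W
  P_R2 = (1.778 - 0)²/40 = 0.07901 W
P_total = P_R1 + P_R2 = 1.067 W

Final answer: 1.067 W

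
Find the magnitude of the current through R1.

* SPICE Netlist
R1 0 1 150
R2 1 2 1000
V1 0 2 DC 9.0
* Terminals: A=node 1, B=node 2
Nodal analysis, taking node 2 as the 0 V reference.
Source V1 fixes V_0 = 9 V.
KCL at each unknown node (sum of currents leaving = 0; resistances in Ω):
  Node 1: (V_1 - 9)/150 + (V_1 - 0)/1000 = 0
Collecting terms: 0.007667 × V_1 = 0.06  =>  V_1 = 7.826 V
I_R1 = (V_0 - V_1)/R1 = (9 - 7.826)/150 = 0.007826 A
|I_R1| = 0.007826 A

Final answer: |I_R1| = 0.007826 A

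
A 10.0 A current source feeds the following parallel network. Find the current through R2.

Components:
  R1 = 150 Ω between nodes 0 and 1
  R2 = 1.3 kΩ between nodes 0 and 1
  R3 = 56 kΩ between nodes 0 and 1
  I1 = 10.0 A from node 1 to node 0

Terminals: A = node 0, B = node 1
All resistors sit directly between nodes 0 and 1, so they are in parallel and share one voltage V; the full source current 10 A splits among them.
1/R_par = 1/150 + 1/1300 + 1/56000 = 0.007454 S  =>  R_par = 134.2 Ω
V = I × R_par = 10 × 134.2 = 1342 V
I_R2 = V/R2 = 1342/1300 = 1.032 A

Final answer: 1.032 A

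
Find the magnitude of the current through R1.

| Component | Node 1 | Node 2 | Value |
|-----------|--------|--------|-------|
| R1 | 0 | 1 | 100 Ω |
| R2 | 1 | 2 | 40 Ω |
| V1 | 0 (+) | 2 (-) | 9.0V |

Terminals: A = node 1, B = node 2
Nodal analysis, taking node 2 as the 0 V reference.
Source V1 fixes V_0 = 9 V.
KCL at each unknown node (sum of currents leaving = 0; resistances in Ω):
  Node 1: (V_1 - 9)/100 + (V_1 - 0)/40 = 0
Collecting terms: 0.035 × V_1 = 0.09  =>  V_1 = 2.571 V
I_R1 = (V_0 - V_1)/R1 = (9 - 2.571)/100 = 0.06429 A
|I_R1| = 0.06429 A

Final answer: |I_R1| = 0.06429 A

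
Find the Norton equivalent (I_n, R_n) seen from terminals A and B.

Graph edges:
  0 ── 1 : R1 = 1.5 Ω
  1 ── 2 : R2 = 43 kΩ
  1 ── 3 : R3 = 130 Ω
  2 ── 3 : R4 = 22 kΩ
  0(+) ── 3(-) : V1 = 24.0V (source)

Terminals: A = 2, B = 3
Find the Thévenin equivalent first; then I_n = V_th/R_th and R_n = R_th.
Step 1 — V_th is the open-circuit voltage V_A - V_B (nothing connected across the terminals).
Nodal analysis, taking node 3 as the 0 V reference.
Source V1 fixes V_0 = 24 V.
KCL at each unknown node (sum of currents leaving = 0; resistances in Ω):
  Node 1: (V_1 - 24)/1.5 + (V_1 - V_2)/43000 + (V_1 - 0)/130 = 0
  Node 2: (V_2 - V_1)/43000 + (V_2 - 0)/22000 = 0
Collecting terms (coefficients in siemens):
  0.6744·V_1 - 0.00002326·V_2 = 16
  0.00006871·V_2 - 0.00002326·V_1 = 0
Determinant D = (0.6744)(0.00006871) - (-0.00002326)(-0.00002326) = 0.00004634
V_1 = [(16)(0.00006871) - (-0.00002326)(0)]/D = 23.73 V
V_2 = [(0.6744)(0) - (16)(-0.00002326)]/D = 8.03 V
V_th = V_2 - V_3 = 8.03 - 0 = 8.03 V
Step 2 — R_th: zero the source — replace V1 by a short circuit (node 3 merges into node 0) — and find the resistance seen between A (node 2) and B (node 0).
Reduce the network between node 2 (A) and node 0 (B) by series/parallel combination:
  Rp1 = R1 ‖ R3 (parallel, both between nodes 0 and 1) = 1/(1/1.5 + 1/130) = 1.483 Ω
  Rs1 = R2 + Rp1 (series, joined only at node 1) = 43000 + 1.483 = 43000 Ω
  Rp2 = R4 ‖ Rs1 (parallel, both between nodes 0 and 2) = 1/(1/22000 + 1/43000) = 14550 Ω
R_th = 14.55 kΩ
I_n = V_th/R_th = 8.03/14550 = 0.0005518 A, and R_n = R_th = 14.55 kΩ

Final answer: I_n = 0.0005518 A, R_n = 14.55 kΩ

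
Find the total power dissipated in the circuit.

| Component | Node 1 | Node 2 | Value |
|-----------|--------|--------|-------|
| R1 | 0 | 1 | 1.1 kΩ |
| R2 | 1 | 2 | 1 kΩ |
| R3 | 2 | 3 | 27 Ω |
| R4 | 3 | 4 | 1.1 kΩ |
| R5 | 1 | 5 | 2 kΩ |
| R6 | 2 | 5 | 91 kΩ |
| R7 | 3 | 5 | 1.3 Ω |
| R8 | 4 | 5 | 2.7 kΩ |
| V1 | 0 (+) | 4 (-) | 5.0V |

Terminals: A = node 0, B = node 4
Nodal analysis, taking node 4 as the 0 V reference.
Source V1 fixes V_0 = 5 V.
KCL at each unknown node (sum of currents leaving = 0; resistances in Ω):
  Node 1: (V_1 - 5)/1100 + (V_1 - V_2)/1000 + (V_1 - V_5)/2000 = 0
  Node 2: (V_2 - V_1)/1000 + (V_2 - V_3)/27 + (V_2 - V_5)/91000 = 0
  Node 3: (V_3 - V_2)/27 + (V_3 - 0)/1100 + (V_3 - V_5)/1.3 = 0
  Node 5: (V_5 - V_1)/2000 + (V_5 - V_2)/91000 + (V_5 - V_3)/1.3 + (V_5 - 0)/2700 = 0
Collecting terms (coefficients in siemens):
  0.002409·V_1 - 0.001·V_2 - 0.0005·V_5 = 0.004545
  0.03805·V_2 - 0.001·V_1 - 0.03704·V_3 - 0.00001099·V_5 = 0
  0.8072·V_3 - 0.03704·V_2 - 0.7692·V_5 = 0
  0.7701·V_5 - 0.0005·V_1 - 0.00001099·V_2 - 0.7692·V_3 = 0
Solving these 4 simultaneous equations (Gaussian elimination) gives:
  V_1 = 2.852 V, V_2 = 1.561 V, V_3 = 1.526 V, V_5 = 1.527 V
Power in each resistor, P = (ΔV)²/R:
  P_R1 = (5 - 2.852)²/1100 = 0.004196 W
  P_R2 = (2.852 - 1.561)²/1000 = 0.001665 W
  P_R3 = (1.561 - 1.526)²/27 = 0.00004494 W
  P_R4 = (1.526 - 0)²/1100 = 0.002118 W
  P_R5 = (2.852 - 1.527)²/2000 = 0.000878 W
  P_R6 = (1.561 - 1.527)²/91000 = 0.00000001324 W
  P_R7 = (1.526 - 1.527)²/1.3 = 0.00000001238 W
  P_R8 = (0 - 1.527)²/2700 = 0.0008631 W
P_total = P_R1 + P_R2 + P_R3 + P_R4 + P_R5 + P_R6 + P_R7 + P_R8 = 0.009765 W

Final answer: 0.009765 W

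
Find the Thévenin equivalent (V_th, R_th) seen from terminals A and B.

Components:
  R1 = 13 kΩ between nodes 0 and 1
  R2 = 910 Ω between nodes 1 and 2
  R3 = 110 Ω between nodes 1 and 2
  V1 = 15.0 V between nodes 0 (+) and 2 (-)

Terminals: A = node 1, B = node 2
Step 1 — V_th is the open-circuit voltage V_A - V_B (nothing connected across the terminals).
Nodal analysis, taking node 2 as the 0 V reference.
Source V1 fixes V_0 = 15 V.
KCL at each unknown node (sum of currents leaving = 0; resistances in Ω):
  Node 1: (V_1 - 15)/13000 + (V_1 - 0)/910 + (V_1 - 0)/110 = 0
Collecting terms: 0.01027 × V_1 = 0.001154  =>  V_1 = 0.1124 V
V_th = V_1 - V_2 = 0.1124 - 0 = 0.1124 V
Step 2 — R_th: zero the source — replace V1 by a short circuit (node 2 merges into node 0) — and find the resistance seen between A (node 1) and B (node 0).
Reduce the network between node 1 (A) and node 0 (B) by series/parallel combination:
  Rp1 = R1 ‖ R2 ‖ R3 (parallel, all between nodes 0 and 1) = 1/(1/13000 + 1/910 + 1/110) = 97.4 Ω
R_th = 97.4 Ω

Final answer: V_th = 0.1124 V, R_th = 97.4 Ω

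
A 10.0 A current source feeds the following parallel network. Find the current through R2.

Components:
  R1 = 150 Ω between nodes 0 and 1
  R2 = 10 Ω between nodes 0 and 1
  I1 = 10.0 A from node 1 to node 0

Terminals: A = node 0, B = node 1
All resistors sit directly between nodes 0 and 1, so they are in parallel and share one voltage V; the full source current 10 A splits among them.
1/R_par = 1/150 + 1/10 = 0.1067 S  =>  R_par = 9.375 Ω
V = I × R_par = 10 × 9.375 = 93.75 V
I_R2 = V/R2 = 93.75/10 = 9.375 A

Final answer: 9.375 A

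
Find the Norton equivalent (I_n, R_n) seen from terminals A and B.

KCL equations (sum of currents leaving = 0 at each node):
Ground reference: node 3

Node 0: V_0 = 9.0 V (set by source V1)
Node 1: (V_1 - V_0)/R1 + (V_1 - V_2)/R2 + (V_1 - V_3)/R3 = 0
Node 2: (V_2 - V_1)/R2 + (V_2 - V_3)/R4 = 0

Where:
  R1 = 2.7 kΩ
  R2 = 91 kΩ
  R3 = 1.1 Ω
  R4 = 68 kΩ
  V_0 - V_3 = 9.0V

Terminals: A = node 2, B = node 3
Find the Thévenin equivalent first; then I_n = V_th/R_th and R_n = R_th.
Step 1 — V_th is the open-circuit voltage V_A - V_B (nothing connected across the terminals).
Nodal analysis, taking node 3 as the 0 V reference.
Source V1 fixes V_0 = 9 V.
KCL at each unknown node (sum of currents leaving = 0; resistances in Ω):
  Node 1: (V_1 - 9)/2700 + (V_1 - V_2)/91000 + (V_1 - 0)/1.1 = 0
  Node 2: (V_2 - V_1)/91000 + (V_2 - 0)/68000 = 0
Collecting terms (coefficients in siemens):
  0.9095·V_1 - 0.00001099·V_2 = 0.003333
  0.00002569·V_2 - 0.00001099·V_1 = 0
Determinant D = (0.9095)(0.00002569) - (-0.00001099)(-0.00001099) = 0.00002337
V_1 = [(0.003333)(0.00002569) - (-0.00001099)(0)]/D = 0.003665 V
V_2 = [(0.9095)(0) - (0.003333)(-0.00001099)]/D = 0.001567 V
V_th = V_2 - V_3 = 0.001567 - 0 = 0.001567 V
Step 2 — R_th: zero the source — replace V1 by a short circuit (node 3 merges into node 0) — and find the resistance seen between A (node 2) and B (node 0).
Reduce the network between node 2 (A) and node 0 (B) by series/parallel combination:
  Rp1 = R1 ‖ R3 (parallel, both between nodes 0 and 1) = 1/(1/2700 + 1/1.1) = 1.1 Ω
  Rs1 = R2 + Rp1 (series, joined only at node 1) = 91000 + 1.1 = 91000 Ω
  Rp2 = R4 ‖ Rs1 (parallel, both between nodes 0 and 2) = 1/(1/68000 + 1/91000) = 38920 Ω
R_th = 38.92 kΩ
I_n = V_th/R_th = 0.001567/38920 = 0.00000004028 A, and R_n = R_th = 38.92 kΩ

Final answer: I_n = 4.028e-08 A, R_n = 38.92 kΩ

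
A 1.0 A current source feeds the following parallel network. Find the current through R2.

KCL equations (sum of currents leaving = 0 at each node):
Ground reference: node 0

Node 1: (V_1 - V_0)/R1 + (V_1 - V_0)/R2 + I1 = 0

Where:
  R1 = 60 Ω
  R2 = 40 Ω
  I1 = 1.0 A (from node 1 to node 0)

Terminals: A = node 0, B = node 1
All resistors sit directly between nodes 0 and 1, so they are in parallel and share one voltage V; the full source current 1 A splits among them.
1/R_par = 1/60 + 1/40 = 0.04167 S  =>  R_par = 24 Ω
V = I × R_par = 1 × 24 = 24 V
I_R2 = V/R2 = 24/40 = 0.6 A

Final answer: 0.6 A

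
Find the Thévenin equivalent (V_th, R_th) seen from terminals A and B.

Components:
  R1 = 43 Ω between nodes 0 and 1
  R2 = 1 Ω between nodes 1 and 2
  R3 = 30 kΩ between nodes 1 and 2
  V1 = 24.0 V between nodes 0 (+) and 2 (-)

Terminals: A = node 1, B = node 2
Step 1 — V_th is the open-circuit voltage V_A - V_B (nothing connected across the terminals).
Nodal analysis, taking node 2 as the 0 V reference.
Source V1 fixes V_0 = 24 V.
KCL at each unknown node (sum of currents leaving = 0; resistances in Ω):
  Node 1: (V_1 - 24)/43 + (V_1 - 0)/1 + (V_1 - 0)/30000 = 0
Collecting terms: 1.023 × V_1 = 0.5581  =>  V_1 = 0.5454 V
V_th = V_1 - V_2 = 0.5454 - 0 = 0.5454 V
Step 2 — R_th: zero the source — replace V1 by a short circuit (node 2 merges into node 0) — and find the resistance seen between A (node 1) and B (node 0).
Reduce the network between node 1 (A) and node 0 (B) by series/parallel combination:
  Rp1 = R1 ‖ R2 ‖ R3 (parallel, all between nodes 0 and 1) = 1/(1/43 + 1/1 + 1/30000) = 0.9772 Ω
R_th = 0.9772 Ω

Final answer: V_th = 0.5454 V, R_th = 0.9772 Ω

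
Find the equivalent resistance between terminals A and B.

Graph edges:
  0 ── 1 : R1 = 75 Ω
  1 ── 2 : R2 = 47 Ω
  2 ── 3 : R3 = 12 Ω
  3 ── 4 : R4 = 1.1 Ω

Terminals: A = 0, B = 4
Reduce the network between node 0 (A) and node 4 (B) by series/parallel combination:
  Rs1 = R1 + R2 (series, joined only at node 1) = 75 + 47 = 122 Ω
  Rs2 = R3 + Rs1 (series, joined only at node 2) = 12 + 122 = 134 Ω
  Rs3 = R4 + Rs2 (series, joined only at node 3) = 1.1 + 134 = 135.1 Ω
R_eq = 135.1 Ω

Final answer: 135.1 Ω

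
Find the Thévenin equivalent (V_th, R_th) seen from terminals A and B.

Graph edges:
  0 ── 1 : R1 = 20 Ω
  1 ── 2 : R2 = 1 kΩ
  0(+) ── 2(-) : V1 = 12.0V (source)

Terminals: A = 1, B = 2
Step 1 — V_th is the open-circuit voltage V_A - V_B (nothing connected across the terminals).
Nodal analysis, taking node 2 as the 0 V reference.
Source V1 fixes V_0 = 12 V.
KCL at each unknown node (sum of currents leaving = 0; resistances in Ω):
  Node 1: (V_1 - 12)/20 + (V_1 - 0)/1000 = 0
Collecting terms: 0.051 × V_1 = 0.6  =>  V_1 = 11.76 V
V_th = V_1 - V_2 = 11.76 - 0 = 11.76 V
Step 2 — R_th: zero the source — replace V1 by a short circuit (node 2 merges into node 0) — and find the resistance seen between A (node 1) and B (node 0).
Reduce the network between node 1 (A) and node 0 (B) by series/parallel combination:
  Rp1 = R1 ‖ R2 (parallel, both between nodes 0 and 1) = 1/(1/20 + 1/1000) = 19.61 Ω
R_th = 19.61 Ω

Final answer: V_th = 11.76 V, R_th = 19.61 Ω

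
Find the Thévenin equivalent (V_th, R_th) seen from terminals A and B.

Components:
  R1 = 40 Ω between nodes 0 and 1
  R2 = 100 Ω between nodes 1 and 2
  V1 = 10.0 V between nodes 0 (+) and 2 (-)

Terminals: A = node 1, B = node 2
Step 1 — V_th is the open-circuit voltage V_A - V_B (nothing connected across the terminals).
Nodal analysis, taking node 2 as the 0 V reference.
Source V1 fixes V_0 = 10 V.
KCL at each unknown node (sum of currents leaving = 0; resistances in Ω):
  Node 1: (V_1 - 10)/40 + (V_1 - 0)/100 = 0
Collecting terms: 0.035 × V_1 = 0.25  =>  V_1 = 7.143 V
V_th = V_1 - V_2 = 7.143 - 0 = 7.143 V
Step 2 — R_th: zero the source — replace V1 by a short circuit (node 2 merges into node 0) — and find the resistance seen between A (node 1) and B (node 0).
Reduce the network between node 1 (A) and node 0 (B) by series/parallel combination:
  Rp1 = R1 ‖ R2 (parallel, both between nodes 0 and 1) = 1/(1/40 + 1/100) = 28.57 Ω
R_th = 28.57 Ω

Final answer: V_th = 7.143 V, R_th = 28.57 Ω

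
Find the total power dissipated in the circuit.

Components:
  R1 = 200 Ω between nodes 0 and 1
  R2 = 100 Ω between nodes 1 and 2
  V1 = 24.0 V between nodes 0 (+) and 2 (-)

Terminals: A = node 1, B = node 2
Nodal analysis, taking node 2 as the 0 V reference.
Source V1 fixes V_0 = 24 V.
KCL at each unknown node (sum of currents leaving = 0; resistances in Ω):
  Node 1: (V_1 - 24)/200 + (V_1 - 0)/100 = 0
Collecting terms: 0.015 × V_1 = 0.12  =>  V_1 = 8 V
Power in each resistor, P = (ΔV)²/R:
  P_R1 = (24 - 8)²/200 = 1.28 W
  P_R2 = (8 - 0)²/100 = 0.64 W
P_total = P_R1 + P_R2 = 1.92 W

Final answer: 1.92 W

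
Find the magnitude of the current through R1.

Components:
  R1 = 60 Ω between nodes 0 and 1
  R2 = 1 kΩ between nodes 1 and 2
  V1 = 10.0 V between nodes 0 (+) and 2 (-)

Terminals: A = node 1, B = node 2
Nodal analysis, taking node 2 as the 0 V reference.
Source V1 fixes V_0 = 10 V.
KCL at each unknown node (sum of currents leaving = 0; resistances in Ω):
  Node 1: (V_1 - 10)/60 + (V_1 - 0)/1000 = 0
Collecting terms: 0.01767 × V_1 = 0.1667  =>  V_1 = 9.434 V
I_R1 = (V_0 - V_1)/R1 = (10 - 9.434)/60 = 0.009434 A
|I_R1| = 0.009434 A

Final answer: |I_R1| = 0.009434 A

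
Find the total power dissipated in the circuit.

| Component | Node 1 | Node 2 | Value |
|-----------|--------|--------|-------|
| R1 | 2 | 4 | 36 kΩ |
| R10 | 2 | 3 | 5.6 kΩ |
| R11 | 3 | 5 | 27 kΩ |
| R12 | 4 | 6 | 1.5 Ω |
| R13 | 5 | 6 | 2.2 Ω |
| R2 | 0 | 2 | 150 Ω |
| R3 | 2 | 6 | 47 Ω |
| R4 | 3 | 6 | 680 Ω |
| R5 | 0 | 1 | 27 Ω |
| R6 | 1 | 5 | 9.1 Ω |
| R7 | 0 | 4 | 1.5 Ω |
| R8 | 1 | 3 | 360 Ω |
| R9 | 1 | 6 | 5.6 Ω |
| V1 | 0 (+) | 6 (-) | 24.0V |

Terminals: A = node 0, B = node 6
Nodal analysis, taking node 6 as the 0 V reference.
Source V1 fixes V_0 = 24 V.
KCL at each unknown node (sum of currents leaving = 0; resistances in Ω):
  Node 1: (V_1 - 24)/27 + (V_1 - V_5)/9.1 + (V_1 - V_3)/360 + (V_1 - 0)/5.6 = 0
  Node 2: (V_2 - V_4)/36000 + (V_2 - 24)/150 + (V_2 - 0)/47 + (V_2 - V_3)/5600 = 0
  Node 3: (V_3 - 0)/680 + (V_3 - V_1)/360 + (V_3 - V_2)/5600 + (V_3 - V_5)/27000 = 0
  Node 4: (V_4 - V_2)/36000 + (V_4 - 24)/1.5 + (V_4 - 0)/1.5 = 0
  Node 5: (V_5 - V_1)/9.1 + (V_5 - V_3)/27000 + (V_5 - 0)/2.2 = 0
Collecting terms (coefficients in siemens):
  0.3283·V_1 - 0.002778·V_3 - 0.1099·V_5 = 0.8889
  0.02815·V_2 - 0.0001786·V_3 - 0.00002778·V_4 = 0.16
  0.004464·V_3 - 0.002778·V_1 - 0.0001786·V_2 - 0.00003704·V_5 = 0
  1.333·V_4 - 0.00002778·V_2 = 16
  0.5645·V_5 - 0.1099·V_1 - 0.00003704·V_3 = 0
Solving these 5 simultaneous equations (Gaussian elimination) gives:
  V_1 = 2.915 V, V_2 = 5.709 V, V_3 = 2.047 V, V_4 = 12 V
  V_5 = 0.5676 V
Power in each resistor, P = (ΔV)²/R:
  P_R1 = (5.709 - 12)²/36000 = 0.001099 W
  P_R2 = (24 - 5.709)²/150 = 2.23 W
  P_R3 = (5.709 - 0)²/47 = 0.6934 W
  P_R4 = (2.047 - 0)²/680 = 0.006162 W
  P_R5 = (24 - 2.915)²/27 = 16.47 W
  P_R6 = (2.915 - 0.5676)²/9.1 = 0.6056 W
  P_R7 = (24 - 12)²/1.5 = 96 W
  P_R8 = (2.915 - 2.047)²/360 = 0.002093 W
  P_R9 = (2.915 - 0)²/5.6 = 1.517 W
  P_R10 = (5.709 - 2.047)²/5600 = 0.002394 W
  P_R11 = (2.047 - 0.5676)²/27000 = 0.00008106 W
  P_R12 = (12 - 0)²/1.5 = 96 W
  P_R13 = (0.5676 - 0)²/2.2 = 0.1465 W
P_total = P_R1 + P_R2 + P_R3 + P_R4 + P_R5 + P_R6 + P_R7 + P_R8 + P_R9 + P_R10 + P_R11 + P_R12 + P_R13 = 213.7 W

Final answer: 213.7 W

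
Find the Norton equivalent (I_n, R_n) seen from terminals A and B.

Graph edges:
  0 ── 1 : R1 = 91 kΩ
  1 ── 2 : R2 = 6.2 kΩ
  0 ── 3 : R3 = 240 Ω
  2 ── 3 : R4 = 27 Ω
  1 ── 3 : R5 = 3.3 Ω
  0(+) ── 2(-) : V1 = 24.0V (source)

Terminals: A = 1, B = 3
Find the Thévenin equivalent first; then I_n = V_th/R_th and R_n = R_th.
Step 1 — V_th is the open-circuit voltage V_A - V_B (nothing connected across the terminals).
Nodal analysis, taking node 2 as the 0 V reference.
Source V1 fixes V_0 = 24 V.
KCL at each unknown node (sum of currents leaving = 0; resistances in Ω):
  Node 1: (V_1 - 24)/91000 + (V_1 - 0)/6200 + (V_1 - V_3)/3.3 = 0
  Node 3: (V_3 - 24)/240 + (V_3 - 0)/27 + (V_3 - V_1)/3.3 = 0
Collecting terms (coefficients in siemens):
  0.3032·V_1 - 0.303·V_3 = 0.0002637
  0.3442·V_3 - 0.303·V_1 = 0.1
Determinant D = (0.3032)(0.3442) - (-0.303)(-0.303) = 0.01255
V_1 = [(0.0002637)(0.3442) - (-0.303)(0.1)]/D = 2.423 V
V_3 = [(0.3032)(0.1) - (0.0002637)(-0.303)]/D = 2.423 V
V_th = V_1 - V_3 = 2.423 - 2.423 = -0.000507 V
Step 2 — R_th: zero the source — replace V1 by a short circuit (node 2 merges into node 0) — and find the resistance seen between A (node 1) and B (node 3).
Reduce the network between node 1 (A) and node 3 (B) by series/parallel combination:
  Rp1 = R1 ‖ R2 (parallel, both between nodes 0 and 1) = 1/(1/91000 + 1/6200) = 5805 Ω
  Rp2 = R3 ‖ R4 (parallel, both between nodes 0 and 3) = 1/(1/240 + 1/27) = 24.27 Ω
  Rs1 = Rp1 + Rp2 (series, joined only at node 0) = 5805 + 24.27 = 5829 Ω
  Rp3 = R5 ‖ Rs1 (parallel, both between nodes 1 and 3) = 1/(1/3.3 + 1/5829) = 3.298 Ω
R_th = 3.298 Ω
I_n = V_th/R_th = -0.000507/3.298 = -0.0001537 A, and R_n = R_th = 3.298 Ω

Final answer: I_n = -0.0001537 A, R_n = 3.298 Ω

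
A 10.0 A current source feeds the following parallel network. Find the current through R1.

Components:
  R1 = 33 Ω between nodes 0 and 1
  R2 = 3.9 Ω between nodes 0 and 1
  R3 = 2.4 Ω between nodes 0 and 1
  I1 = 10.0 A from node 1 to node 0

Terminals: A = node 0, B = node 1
All resistors sit directly between nodes 0 and 1, so they are in parallel and share one voltage V; the full source current 10 A splits among them.
1/R_par = 1/33 + 1/3.9 + 1/2.4 = 0.7034 S  =>  R_par = 1.422 Ω
V = I × R_par = 10 × 1.422 = 14.22 V
I_R1 = V/R1 = 14.22/33 = 0.4308 A

Final answer: 0.4308 A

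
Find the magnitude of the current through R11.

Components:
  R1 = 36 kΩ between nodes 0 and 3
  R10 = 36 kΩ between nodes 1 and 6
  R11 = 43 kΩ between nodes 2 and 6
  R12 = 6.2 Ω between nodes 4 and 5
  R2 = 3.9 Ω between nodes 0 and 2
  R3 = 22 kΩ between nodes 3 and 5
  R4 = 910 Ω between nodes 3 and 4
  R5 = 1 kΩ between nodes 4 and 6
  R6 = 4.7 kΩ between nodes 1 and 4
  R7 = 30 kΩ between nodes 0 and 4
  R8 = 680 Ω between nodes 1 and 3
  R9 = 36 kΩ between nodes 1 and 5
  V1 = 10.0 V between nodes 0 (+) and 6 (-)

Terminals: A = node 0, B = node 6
Nodal analysis, taking node 6 as the 0 V reference.
Source V1 fixes V_0 = 10 V.
KCL at each unknown node (sum of currents leaving = 0; resistances in Ω):
  Node 1: (V_1 - V_4)/4700 + (V_1 - V_3)/680 + (V_1 - V_5)/36000 + (V_1 - 0)/36000 = 0
  Node 2: (V_2 - 10)/3.9 + (V_2 - 0)/43000 = 0
  Node 3: (V_3 - 10)/36000 + (V_3 - V_5)/22000 + (V_3 - V_4)/910 + (V_3 - V_1)/680 = 0
  Node 4: (V_4 - V_3)/910 + (V_4 - 0)/1000 + (V_4 - V_1)/4700 + (V_4 - 10)/30000 + (V_4 - V_5)/6.2 = 0
  Node 5: (V_5 - V_3)/22000 + (V_5 - V_1)/36000 + (V_5 - V_4)/6.2 = 0
Collecting terms (coefficients in siemens):
  0.001739·V_1 - 0.001471·V_3 - 0.0002128·V_4 - 0.00002778·V_5 = 0
  0.2564·V_2 = 2.564
  0.002643·V_3 - 0.001471·V_1 - 0.001099·V_4 - 0.00004545·V_5 = 0.0002778
  0.1636·V_4 - 0.0002128·V_1 - 0.001099·V_3 - 0.1613·V_5 = 0.0003333
  0.1614·V_5 - 0.00002778·V_1 - 0.00004545·V_3 - 0.1613·V_4 = 0
Solving these 5 simultaneous equations (Gaussian elimination) gives:
  V_1 = 0.695 V, V_2 = 9.999 V, V_3 = 0.7313 V, V_4 = 0.5531 V
  V_5 = 0.5531 V
I_R11 = (V_2 - V_6)/R11 = (9.999 - 0)/43000 = 0.0002325 A
|I_R11| = 0.0002325 A

Final answer: |I_R11| = 0.0002325 A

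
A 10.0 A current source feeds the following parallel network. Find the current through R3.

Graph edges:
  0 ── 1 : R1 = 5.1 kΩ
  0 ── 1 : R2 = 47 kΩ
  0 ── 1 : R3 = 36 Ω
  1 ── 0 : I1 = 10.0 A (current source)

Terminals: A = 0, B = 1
All resistors sit directly between nodes 0 and 1, so they are in parallel and share one voltage V; the full source current 10 A splits among them.
1/R_par = 1/5100 + 1/47000 + 1/36 = 0.028 S  =>  R_par = 35.72 Ω
V = I × R_par = 10 × 35.72 = 357.2 V
I_R3 = V/R3 = 357.2/36 = 9.922 A

Final answer: 9.922 A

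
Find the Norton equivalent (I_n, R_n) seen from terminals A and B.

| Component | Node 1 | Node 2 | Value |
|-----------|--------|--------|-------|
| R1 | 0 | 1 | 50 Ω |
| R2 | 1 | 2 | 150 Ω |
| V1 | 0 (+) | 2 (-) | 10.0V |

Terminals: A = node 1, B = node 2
Find the Thévenin equivalent first; then I_n = V_th/R_th and R_n = R_th.
Step 1 — V_th is the open-circuit voltage V_A - V_B (nothing connected across the terminals).
Nodal analysis, taking node 2 as the 0 V reference.
Source V1 fixes V_0 = 10 V.
KCL at each unknown node (sum of currents leaving = 0; resistances in Ω):
  Node 1: (V_1 - 10)/50 + (V_1 - 0)/150 = 0
Collecting terms: 0.02667 × V_1 = 0.2  =>  V_1 = 7.5 V
V_th = V_1 - V_2 = 7.5 - 0 = 7.5 V
Step 2 — R_th: zero the source — replace V1 by a short circuit (node 2 merges into node 0) — and find the resistance seen between A (node 1) and B (node 0).
Reduce the network between node 1 (A) and node 0 (B) by series/parallel combination:
  Rp1 = R1 ‖ R2 (parallel, both between nodes 0 and 1) = 1/(1/50 + 1/150) = 37.5 Ω
R_th = 37.5 Ω
I_n = V_th/R_th = 7.5/37.5 = 0.2 A, and R_n = R_th = 37.5 Ω

Final answer: I_n = 0.2 A, R_n = 37.5 Ω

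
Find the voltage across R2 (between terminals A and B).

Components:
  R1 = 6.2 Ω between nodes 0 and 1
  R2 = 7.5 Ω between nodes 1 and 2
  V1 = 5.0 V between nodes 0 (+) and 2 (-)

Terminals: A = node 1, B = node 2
R1 and R2 are in series across V1 (node 0 → node 1 → node 2), and the output A–B is taken across R2, so this is a voltage divider.
Series current: I = V1/(R1 + R2) = 5/(6.2 + 7.5) = 5/13.7 = 0.365 A
V_R2 = I × R2 = V1 × R2/(R1 + R2) = 5 × 7.5/13.7 = 2.737 V

Final answer: 2.737 V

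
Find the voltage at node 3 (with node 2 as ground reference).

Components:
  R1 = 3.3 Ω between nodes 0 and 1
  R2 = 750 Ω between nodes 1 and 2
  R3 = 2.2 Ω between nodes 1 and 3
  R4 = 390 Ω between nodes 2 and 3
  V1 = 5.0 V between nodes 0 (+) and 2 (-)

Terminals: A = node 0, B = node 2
Nodal analysis, taking node 2 as the 0 V reference.
Source V1 fixes V_0 = 5 V.
KCL at each unknown node (sum of currents leaving = 0; resistances in Ω):
  Node 1: (V_1 - 5)/3.3 + (V_1 - 0)/750 + (V_1 - V_3)/2.2 = 0
  Node 3: (V_3 - V_1)/2.2 + (V_3 - 0)/390 = 0
Collecting terms (coefficients in siemens):
  0.7589·V_1 - 0.4545·V_3 = 1.515
  0.4571·V_3 - 0.4545·V_1 = 0
Determinant D = (0.7589)(0.4571) - (-0.4545)(-0.4545) = 0.1403
V_1 = [(1.515)(0.4571) - (-0.4545)(0)]/D = 4.937 V
V_3 = [(0.7589)(0) - (1.515)(-0.4545)]/D = 4.909 V
The requested potential is V_3 = 4.909 V.

Final answer: V_3 = 4.909 V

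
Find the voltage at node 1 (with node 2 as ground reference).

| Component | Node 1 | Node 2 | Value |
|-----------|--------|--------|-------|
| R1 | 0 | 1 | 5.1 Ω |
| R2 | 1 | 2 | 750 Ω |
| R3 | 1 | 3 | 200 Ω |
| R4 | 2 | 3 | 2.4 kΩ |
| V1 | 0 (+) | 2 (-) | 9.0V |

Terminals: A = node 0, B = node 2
Nodal analysis, taking node 2 as the 0 V reference.
Source V1 fixes V_0 = 9 V.
KCL at each unknown node (sum of currents leaving = 0; resistances in Ω):
  Node 1: (V_1 - 9)/5.1 + (V_1 - 0)/750 + (V_1 - V_3)/200 = 0
  Node 3: (V_3 - V_1)/200 + (V_3 - 0)/2400 = 0
Collecting terms (coefficients in siemens):
  0.2024·V_1 - 0.005·V_3 = 1.765
  0.005417·V_3 - 0.005·V_1 = 0
Determinant D = (0.2024)(0.005417) - (-0.005)(-0.005) = 0.001071
V_1 = [(1.765)(0.005417) - (-0.005)(0)]/D = 8.922 V
V_3 = [(0.2024)(0) - (1.765)(-0.005)]/D = 8.236 V
The requested potential is V_1 = 8.922 V.

Final answer: V_1 = 8.922 V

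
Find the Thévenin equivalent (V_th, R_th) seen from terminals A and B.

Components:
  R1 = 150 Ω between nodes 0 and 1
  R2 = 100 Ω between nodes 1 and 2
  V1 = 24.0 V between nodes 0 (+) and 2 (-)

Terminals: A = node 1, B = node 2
Step 1 — V_th is the open-circuit voltage V_A - V_B (nothing connected across the terminals).
Nodal analysis, taking node 2 as the 0 V reference.
Source V1 fixes V_0 = 24 V.
KCL at each unknown node (sum of currents leaving = 0; resistances in Ω):
  Node 1: (V_1 - 24)/150 + (V_1 - 0)/100 = 0
Collecting terms: 0.01667 × V_1 = 0.16  =>  V_1 = 9.6 V
V_th = V_1 - V_2 = 9.6 - 0 = 9.6 V
Step 2 — R_th: zero the source — replace V1 by a short circuit (node 2 merges into node 0) — and find the resistance seen between A (node 1) and B (node 0).
Reduce the network between node 1 (A) and node 0 (B) by series/parallel combination:
  Rp1 = R1 ‖ R2 (parallel, both between nodes 0 and 1) = 1/(1/150 + 1/100) = 60 Ω
R_th = 60 Ω

Final answer: V_th = 9.6 V, R_th = 60 Ω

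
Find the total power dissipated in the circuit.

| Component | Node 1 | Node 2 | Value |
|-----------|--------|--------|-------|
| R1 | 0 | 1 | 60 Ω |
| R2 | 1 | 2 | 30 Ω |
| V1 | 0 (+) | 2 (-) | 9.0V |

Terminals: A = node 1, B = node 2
Nodal analysis, taking node 2 as the 0 V reference.
Source V1 fixes V_0 = 9 V.
KCL at each unknown node (sum of currents leaving = 0; resistances in Ω):
  Node 1: (V_1 - 9)/60 + (V_1 - 0)/30 = 0
Collecting terms: 0.05 × V_1 = 0.15  =>  V_1 = 3 V
Power in each resistor, P = (ΔV)²/R:
  P_R1 = (9 - 3)²/60 = 0.6 W
  P_R2 = (3 - 0)²/30 = 0.3 W
P_total = P_R1 + P_R2 = 0.9 W

Final answer: 0.9 W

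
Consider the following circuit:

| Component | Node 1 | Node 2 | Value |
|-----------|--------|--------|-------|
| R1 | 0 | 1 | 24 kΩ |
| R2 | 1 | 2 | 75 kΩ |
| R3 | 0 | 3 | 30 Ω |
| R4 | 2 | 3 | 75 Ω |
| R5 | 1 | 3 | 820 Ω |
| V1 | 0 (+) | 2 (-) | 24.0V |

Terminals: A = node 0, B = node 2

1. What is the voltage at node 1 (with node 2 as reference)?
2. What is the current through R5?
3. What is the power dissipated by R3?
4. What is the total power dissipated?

Nodal analysis, taking node 2 as the 0 V reference.
Source V1 fixes V_0 = 24 V.
KCL at each unknown node (sum of currents leaving = 0; resistances in Ω):
  Node 1: (V_1 - 24)/24000 + (V_1 - 0)/75000 + (V_1 - V_3)/820 = 0
  Node 3: (V_3 - 24)/30 + (V_3 - 0)/75 + (V_3 - V_1)/820 = 0
Collecting terms (coefficients in siemens):
  0.001275·V_1 - 0.00122·V_3 = 0.001
  0.04789·V_3 - 0.00122·V_1 = 0.8
Determinant D = (0.001275)(0.04789) - (-0.00122)(-0.00122) = 0.00005954
V_1 = [(0.001)(0.04789) - (-0.00122)(0.8)]/D = 17.19 V
V_3 = [(0.001275)(0.8) - (0.001)(-0.00122)]/D = 17.14 V
Part 1:
  Read off the nodal solution: V_1 = 17.19 V
Part 2:
  I_R5 = (V_1 - V_3)/R5 = (17.19 - 17.14)/820 = 0.00005462 A
  Magnitude: I_R5 = 0.00005462 A
Part 3:
  I_R3 = (V_0 - V_3)/R3 = (24 - 17.14)/30 = 0.2285 A
  P_R3 = I_R3² × R3 = (0.2285)² × 30 = 1.567 W
Part 4:
  Power in each resistor, P = (ΔV)²/R:
    P_R1 = (24 - 17.19)²/24000 = 0.001933 W
    P_R2 = (17.19 - 0)²/75000 = 0.003939 W
    P_R3 = (24 - 17.14)²/30 = 1.567 W
    P_R4 = (0 - 17.14)²/75 = 3.919 W
    P_R5 = (17.19 - 17.14)²/820 = 0.000002446 W
  P_total = P_R1 + P_R2 + P_R3 + P_R4 + P_R5 = 5.492 W

Final answers:
1. V_1 = 17.19 V
2. I_R5 = 5.462e-05 A
3. P_R3 = 1.567 W
4. P_total = 5.492 W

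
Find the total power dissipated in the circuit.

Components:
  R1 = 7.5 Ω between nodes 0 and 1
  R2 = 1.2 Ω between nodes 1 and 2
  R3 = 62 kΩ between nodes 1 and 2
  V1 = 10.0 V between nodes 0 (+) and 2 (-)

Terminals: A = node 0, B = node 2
Nodal analysis, taking node 2 as the 0 V reference.
Source V1 fixes V_0 = 10 V.
KCL at each unknown node (sum of currents leaving = 0; resistances in Ω):
  Node 1: (V_1 - 10)/7.5 + (V_1 - 0)/1.2 + (V_1 - 0)/62000 = 0
Collecting terms: 0.9667 × V_1 = 1.333  =>  V_1 = 1.379 V
Power in each resistor, P = (ΔV)²/R:
  P_R1 = (10 - 1.379)²/7.5 = 9.909 W
  P_R2 = (1.379 - 0)²/1.2 = 1.585 W
  P_R3 = (1.379 - 0)²/62000 = 0.00003068 W
P_total = P_R1 + P_R2 + P_R3 = 11.49 W

Final answer: 11.49 W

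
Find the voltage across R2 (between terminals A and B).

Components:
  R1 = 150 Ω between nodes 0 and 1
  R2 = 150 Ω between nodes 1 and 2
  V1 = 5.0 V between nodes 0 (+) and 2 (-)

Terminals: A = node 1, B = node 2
R1 and R2 are in series across V1 (node 0 → node 1 → node 2), and the output A–B is taken across R2, so this is a voltage divider.
Series current: I = V1/(R1 + R2) = 5/(150 + 150) = 5/300 = 0.01667 A
V_R2 = I × R2 = V1 × R2/(R1 + R2) = 5 × 150/300 = 2.5 V

Final answer: 2.5 V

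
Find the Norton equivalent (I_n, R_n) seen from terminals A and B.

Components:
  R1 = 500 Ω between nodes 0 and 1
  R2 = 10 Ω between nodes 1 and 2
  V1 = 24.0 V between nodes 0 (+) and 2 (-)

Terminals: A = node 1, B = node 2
Find the Thévenin equivalent first; then I_n = V_th/R_th and R_n = R_th.
Step 1 — V_th is the open-circuit voltage V_A - V_B (nothing connected across the terminals).
Nodal analysis, taking node 2 as the 0 V reference.
Source V1 fixes V_0 = 24 V.
KCL at each unknown node (sum of currents leaving = 0; resistances in Ω):
  Node 1: (V_1 - 24)/500 + (V_1 - 0)/10 = 0
Collecting terms: 0.102 × V_1 = 0.048  =>  V_1 = 0.4706 V
V_th = V_1 - V_2 = 0.4706 - 0 = 0.4706 V
Step 2 — R_th: zero the source — replace V1 by a short circuit (node 2 merges into node 0) — and find the resistance seen between A (node 1) and B (node 0).
Reduce the network between node 1 (A) and node 0 (B) by series/parallel combination:
  Rp1 = R1 ‖ R2 (parallel, both between nodes 0 and 1) = 1/(1/500 + 1/10) = 9.804 Ω
R_th = 9.804 Ω
I_n = V_th/R_th = 0.4706/9.804 = 0.048 A, and R_n = R_th = 9.804 Ω

Final answer: I_n = 0.048 A, R_n = 9.804 Ω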